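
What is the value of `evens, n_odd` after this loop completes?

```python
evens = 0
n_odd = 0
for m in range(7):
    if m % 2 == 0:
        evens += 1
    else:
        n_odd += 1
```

Let's trace through this code step by step.

Initialize: evens = 0
Initialize: n_odd = 0
Entering loop: for m in range(7):
After iteration 1: m = 0, evens = 1, n_odd = 0
After iteration 2: m = 1, evens = 1, n_odd = 1
After iteration 3: m = 2, evens = 2, n_odd = 1
After iteration 4: m = 3, evens = 2, n_odd = 2
After iteration 5: m = 4, evens = 3, n_odd = 2
After iteration 6: m = 5, evens = 3, n_odd = 3
After iteration 7: m = 6, evens = 4, n_odd = 3
Loop ends.

Final answer: 4, 3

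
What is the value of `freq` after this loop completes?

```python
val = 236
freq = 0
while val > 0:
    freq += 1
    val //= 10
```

Let's trace through this code step by step.

Initialize: val = 236
Initialize: freq = 0
Entering loop: while val > 0:
After iteration 1: val = 23, freq = 1
After iteration 2: val = 2, freq = 2
After iteration 3: val = 0, freq = 3
Loop ends.

Final answer: 3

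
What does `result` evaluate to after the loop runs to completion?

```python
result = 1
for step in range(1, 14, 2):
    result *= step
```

Let's trace through this code step by step.

Initialize: result = 1
Entering loop: for step in range(1, 14, 2):
After iteration 1: step = 1, result = 1
After iteration 2: step = 3, result = 3
After iteration 3: step = 5, result = 15
After iteration 4: step = 7, result = 105
After iteration 5: step = 9, result = 945
After iteration 6: step = 11, result = 10395
After iteration 7: step = 13, result = 135135
Loop ends.

Final answer: 135135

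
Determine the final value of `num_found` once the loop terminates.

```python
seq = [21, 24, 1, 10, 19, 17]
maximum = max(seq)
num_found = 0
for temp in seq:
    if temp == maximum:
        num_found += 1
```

Let's trace through this code step by step.

Initialize: seq = [21, 24, 1, 10, 19, 17]
Initialize: maximum = 24
Initialize: num_found = 0
Entering loop: for temp in seq:
After iteration 1: temp = 21, num_found = 0
After iteration 2: temp = 24, num_found = 1
After iteration 3: temp = 1, num_found = 1
After iteration 4: temp = 10, num_found = 1
After iteration 5: temp = 19, num_found = 1
After iteration 6: temp = 17, num_found = 1
Loop ends.

Final answer: 1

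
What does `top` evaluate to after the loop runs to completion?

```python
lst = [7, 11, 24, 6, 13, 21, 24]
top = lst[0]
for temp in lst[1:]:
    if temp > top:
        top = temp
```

Let's trace through this code step by step.

Initialize: lst = [7, 11, 24, 6, 13, 21, 24]
Initialize: top = 7
Entering loop: for temp in lst[1:]:
After iteration 1: temp = 11, top = 11
After iteration 2: temp = 24, top = 24
After iteration 3: temp = 6, top = 24
After iteration 4: temp = 13, top = 24
After iteration 5: temp = 21, top = 24
After iteration 6: temp = 24, top = 24
Loop ends.

Final answer: 24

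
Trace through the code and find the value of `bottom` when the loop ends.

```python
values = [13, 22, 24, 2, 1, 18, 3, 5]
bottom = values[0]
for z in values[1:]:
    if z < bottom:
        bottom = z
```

Let's trace through this code step by step.

Initialize: values = [13, 22, 24, 2, 1, 18, 3, 5]
Initialize: bottom = 13
Entering loop: for z in values[1:]:
After iteration 1: z = 22, bottom = 13
After iteration 2: z = 24, bottom = 13
After iteration 3: z = 2, bottom = 2
After iteration 4: z = 1, bottom = 1
After iteration 5: z = 18, bottom = 1
After iteration 6: z = 3, bottom = 1
After iteration 7: z = 5, bottom = 1
Loop ends.

Final answer: 1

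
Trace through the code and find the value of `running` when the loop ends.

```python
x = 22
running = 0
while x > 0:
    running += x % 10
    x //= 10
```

Let's trace through this code step by step.

Initialize: x = 22
Initialize: running = 0
Entering loop: while x > 0:
After iteration 1: x = 2, running = 2
After iteration 2: x = 0, running = 4
Loop ends.

Final answer: 4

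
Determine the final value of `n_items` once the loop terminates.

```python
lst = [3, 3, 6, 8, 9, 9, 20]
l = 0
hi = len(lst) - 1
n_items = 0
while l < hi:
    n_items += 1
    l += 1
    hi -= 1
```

Let's trace through this code step by step.

Initialize: lst = [3, 3, 6, 8, 9, 9, 20]
Initialize: l = 0
Initialize: hi = 6
Initialize: n_items = 0
Entering loop: while l < hi:
After iteration 1: l = 1, hi = 5, n_items = 1
After iteration 2: l = 2, hi = 4, n_items = 2
After iteration 3: l = 3, hi = 3, n_items = 3
Loop ends.

Final answer: 3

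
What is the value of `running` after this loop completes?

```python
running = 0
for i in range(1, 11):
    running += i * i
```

Let's trace through this code step by step.

Initialize: running = 0
Entering loop: for i in range(1, 11):
After iteration 1: i = 1, running = 1
After iteration 2: i = 2, running = 5
After iteration 3: i = 3, running = 14
After iteration 4: i = 4, running = 30
After iteration 5: i = 5, running = 55
After iteration 6: i = 6, running = 91
After iteration 7: i = 7, running = 140
After iteration 8: i = 8, running = 204
After iteration 9: i = 9, running = 285
After iteration 10: i = 10, running = 385
Loop ends.

Final answer: 385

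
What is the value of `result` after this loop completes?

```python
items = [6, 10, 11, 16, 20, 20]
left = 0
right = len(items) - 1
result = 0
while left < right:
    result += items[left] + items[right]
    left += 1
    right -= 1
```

Let's trace through this code step by step.

Initialize: items = [6, 10, 11, 16, 20, 20]
Initialize: left = 0
Initialize: right = 5
Initialize: result = 0
Entering loop: while left < right:
After iteration 1: left = 1, right = 4, result = 26
After iteration 2: left = 2, right = 3, result = 56
After iteration 3: left = 3, right = 2, result = 83
Loop ends.

Final answer: 83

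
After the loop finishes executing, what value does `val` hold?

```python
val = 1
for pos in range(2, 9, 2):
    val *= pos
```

Let's trace through this code step by step.

Initialize: val = 1
Entering loop: for pos in range(2, 9, 2):
After iteration 1: pos = 2, val = 2
After iteration 2: pos = 4, val = 8
After iteration 3: pos = 6, val = 48
After iteration 4: pos = 8, val = 384
Loop ends.

Final answer: 384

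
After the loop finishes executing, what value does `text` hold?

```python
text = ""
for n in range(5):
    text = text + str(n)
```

Let's trace through this code step by step.

Initialize: text = ''
Entering loop: for n in range(5):
After iteration 1: n = 0, text = '0'
After iteration 2: n = 1, text = '01'
After iteration 3: n = 2, text = '012'
After iteration 4: n = 3, text = '0123'
After iteration 5: n = 4, text = '01234'
Loop ends.

Final answer: '01234'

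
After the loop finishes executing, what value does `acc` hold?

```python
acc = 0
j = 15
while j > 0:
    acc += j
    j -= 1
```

Let's trace through this code step by step.

Initialize: acc = 0
Initialize: j = 15
Entering loop: while j > 0:
After iteration 1: acc = 15, j = 14
After iteration 2: acc = 29, j = 13
After iteration 3: acc = 42, j = 12
After iteration 4: acc = 54, j = 11
After iteration 5: acc = 65, j = 10
After iteration 6: acc = 75, j = 9
After iteration 7: acc = 84, j = 8
After iteration 8: acc = 92, j = 7
After iteration 9: acc = 99, j = 6
After iteration 10: acc = 105, j = 5
After iteration 11: acc = 110, j = 4
After iteration 12: acc = 114, j = 3
After iteration 13: acc = 117, j = 2
After iteration 14: acc = 119, j = 1
After iteration 15: acc = 120, j = 0
Loop ends.

Final answer: 120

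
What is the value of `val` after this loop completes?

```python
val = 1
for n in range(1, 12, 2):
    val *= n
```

Let's trace through this code step by step.

Initialize: val = 1
Entering loop: for n in range(1, 12, 2):
After iteration 1: n = 1, val = 1
After iteration 2: n = 3, val = 3
After iteration 3: n = 5, val = 15
After iteration 4: n = 7, val = 105
After iteration 5: n = 9, val = 945
After iteration 6: n = 11, val = 10395
Loop ends.

Final answer: 10395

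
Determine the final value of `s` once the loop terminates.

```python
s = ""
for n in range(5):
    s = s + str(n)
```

Let's trace through this code step by step.

Initialize: s = ''
Entering loop: for n in range(5):
After iteration 1: n = 0, s = '0'
After iteration 2: n = 1, s = '01'
After iteration 3: n = 2, s = '012'
After iteration 4: n = 3, s = '0123'
After iteration 5: n = 4, s = '01234'
Loop ends.

Final answer: '01234'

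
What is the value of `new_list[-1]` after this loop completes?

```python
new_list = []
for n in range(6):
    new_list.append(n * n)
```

Let's trace through this code step by step.

Initialize: new_list = []
Entering loop: for n in range(6):
After iteration 1: n = 0, new_list = [0]
After iteration 2: n = 1, new_list = [0, 1]
After iteration 3: n = 2, new_list = [0, 1, 4]
After iteration 4: n = 3, new_list = [0, 1, 4, 9]
After iteration 5: n = 4, new_list = [0, 1, 4, 9, 16]
After iteration 6: n = 5, new_list = [0, 1, 4, 9, 16, 25]
Loop ends.
new_list[-1] = 25

Final answer: 25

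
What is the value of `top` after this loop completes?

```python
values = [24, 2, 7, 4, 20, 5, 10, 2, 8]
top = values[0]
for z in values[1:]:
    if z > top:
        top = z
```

Let's trace through this code step by step.

Initialize: values = [24, 2, 7, 4, 20, 5, 10, 2, 8]
Initialize: top = 24
Entering loop: for z in values[1:]:
After iteration 1: z = 2, top = 24
After iteration 2: z = 7, top = 24
After iteration 3: z = 4, top = 24
After iteration 4: z = 20, top = 24
After iteration 5: z = 5, top = 24
After iteration 6: z = 10, top = 24
After iteration 7: z = 2, top = 24
After iteration 8: z = 8, top = 24
Loop ends.

Final answer: 24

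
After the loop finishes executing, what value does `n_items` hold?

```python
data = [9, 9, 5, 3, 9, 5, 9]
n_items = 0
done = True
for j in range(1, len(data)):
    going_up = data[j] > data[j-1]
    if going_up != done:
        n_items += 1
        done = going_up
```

Let's trace through this code step by step.

Initialize: data = [9, 9, 5, 3, 9, 5, 9]
Initialize: n_items = 0
Initialize: done = True
Entering loop: for j in range(1, len(data)):
After iteration 1: j = 1, n_items = 1, done = False, going_up = False
After iteration 2: j = 2, n_items = 1, done = False, going_up = False
After iteration 3: j = 3, n_items = 1, done = False, going_up = False
After iteration 4: j = 4, n_items = 2, done = True, going_up = True
After iteration 5: j = 5, n_items = 3, done = False, going_up = False
After iteration 6: j = 6, n_items = 4, done = True, going_up = True
Loop ends.

Final answer: 4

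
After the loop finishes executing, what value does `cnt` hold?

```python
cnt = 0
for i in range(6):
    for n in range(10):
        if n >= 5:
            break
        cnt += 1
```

Let's trace through this code step by step.

Initialize: cnt = 0
Entering loop: for i in range(6):
After iteration 1: i = 0, cnt = 5
After iteration 2: i = 1, cnt = 10
After iteration 3: i = 2, cnt = 15
After iteration 4: i = 3, cnt = 20
After iteration 5: i = 4, cnt = 25
After iteration 6: i = 5, cnt = 30
Loop ends.

Final answer: 30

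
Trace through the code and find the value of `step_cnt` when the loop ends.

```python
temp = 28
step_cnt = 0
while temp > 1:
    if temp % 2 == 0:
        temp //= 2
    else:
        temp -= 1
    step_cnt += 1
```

Let's trace through this code step by step.

Initialize: temp = 28
Initialize: step_cnt = 0
Entering loop: while temp > 1:
After iteration 1: temp = 14, step_cnt = 1
After iteration 2: temp = 7, step_cnt = 2
After iteration 3: temp = 6, step_cnt = 3
After iteration 4: temp = 3, step_cnt = 4
After iteration 5: temp = 2, step_cnt = 5
After iteration 6: temp = 1, step_cnt = 6
Loop ends.

Final answer: 6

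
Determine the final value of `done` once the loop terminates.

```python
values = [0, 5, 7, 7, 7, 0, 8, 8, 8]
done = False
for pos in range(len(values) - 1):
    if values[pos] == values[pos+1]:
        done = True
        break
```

Let's trace through this code step by step.

Initialize: values = [0, 5, 7, 7, 7, 0, 8, 8, 8]
Initialize: done = False
Entering loop: for pos in range(len(values) - 1):
After iteration 1: pos = 0, done = False
After iteration 2: pos = 1, done = False
After iteration 3: pos = 2, done = True
Loop ends.

Final answer: True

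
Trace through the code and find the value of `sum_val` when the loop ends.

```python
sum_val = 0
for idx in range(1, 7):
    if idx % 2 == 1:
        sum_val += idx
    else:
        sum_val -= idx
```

Let's trace through this code step by step.

Initialize: sum_val = 0
Entering loop: for idx in range(1, 7):
After iteration 1: idx = 1, sum_val = 1
After iteration 2: idx = 2, sum_val = -1
After iteration 3: idx = 3, sum_val = 2
After iteration 4: idx = 4, sum_val = -2
After iteration 5: idx = 5, sum_val = 3
After iteration 6: idx = 6, sum_val = -3
Loop ends.

Final answer: -3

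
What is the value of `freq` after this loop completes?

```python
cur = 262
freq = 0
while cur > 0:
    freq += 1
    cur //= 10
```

Let's trace through this code step by step.

Initialize: cur = 262
Initialize: freq = 0
Entering loop: while cur > 0:
After iteration 1: cur = 26, freq = 1
After iteration 2: cur = 2, freq = 2
After iteration 3: cur = 0, freq = 3
Loop ends.

Final answer: 3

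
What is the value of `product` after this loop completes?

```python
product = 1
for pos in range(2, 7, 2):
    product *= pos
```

Let's trace through this code step by step.

Initialize: product = 1
Entering loop: for pos in range(2, 7, 2):
After iteration 1: pos = 2, product = 2
After iteration 2: pos = 4, product = 8
After iteration 3: pos = 6, product = 48
Loop ends.

Final answer: 48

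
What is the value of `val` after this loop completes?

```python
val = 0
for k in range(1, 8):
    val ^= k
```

Let's trace through this code step by step.

Initialize: val = 0
Entering loop: for k in range(1, 8):
After iteration 1: k = 1, val = 1
After iteration 2: k = 2, val = 3
After iteration 3: k = 3, val = 0
After iteration 4: k = 4, val = 4
After iteration 5: k = 5, val = 1
After iteration 6: k = 6, val = 7
After iteration 7: k = 7, val = 0
Loop ends.

Final answer: 0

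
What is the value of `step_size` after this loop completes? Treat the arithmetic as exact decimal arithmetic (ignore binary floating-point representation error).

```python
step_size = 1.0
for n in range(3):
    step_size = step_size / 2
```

Let's trace through this code step by step.

Initialize: step_size = 1.0
Entering loop: for n in range(3):
After iteration 1: n = 0, step_size = 0.5
After iteration 2: n = 1, step_size = 0.25
After iteration 3: n = 2, step_size = 0.125
Loop ends.

Final answer: 0.125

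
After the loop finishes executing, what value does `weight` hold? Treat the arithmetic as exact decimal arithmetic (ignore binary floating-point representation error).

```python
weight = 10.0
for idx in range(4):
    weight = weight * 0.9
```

Let's trace through this code step by step.

Initialize: weight = 10.0
Entering loop: for idx in range(4):
After iteration 1: idx = 0, weight = 9.0
After iteration 2: idx = 1, weight = 8.1
After iteration 3: idx = 2, weight = 7.29
After iteration 4: idx = 3, weight = 6.561
Loop ends.

Final answer: 6.561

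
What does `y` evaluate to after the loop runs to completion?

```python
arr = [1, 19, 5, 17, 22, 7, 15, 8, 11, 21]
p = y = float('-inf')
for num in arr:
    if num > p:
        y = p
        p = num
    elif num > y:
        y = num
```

Let's trace through this code step by step.

Initialize: arr = [1, 19, 5, 17, 22, 7, 15, 8, 11, 21]
Initialize: p = -inf
Initialize: y = -inf
Entering loop: for num in arr:
After iteration 1: num = 1, p = 1, y = -inf
After iteration 2: num = 19, p = 19, y = 1
After iteration 3: num = 5, p = 19, y = 5
After iteration 4: num = 17, p = 19, y = 17
After iteration 5: num = 22, p = 22, y = 19
After iteration 6: num = 7, p = 22, y = 19
After iteration 7: num = 15, p = 22, y = 19
After iteration 8: num = 8, p = 22, y = 19
After iteration 9: num = 11, p = 22, y = 19
After iteration 10: num = 21, p = 22, y = 21
Loop ends.

Final answer: 21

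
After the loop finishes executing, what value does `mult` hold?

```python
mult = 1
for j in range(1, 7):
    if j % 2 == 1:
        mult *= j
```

Let's trace through this code step by step.

Initialize: mult = 1
Entering loop: for j in range(1, 7):
After iteration 1: j = 1, mult = 1
After iteration 2: j = 2, mult = 1
After iteration 3: j = 3, mult = 3
After iteration 4: j = 4, mult = 3
After iteration 5: j = 5, mult = 15
After iteration 6: j = 6, mult = 15
Loop ends.

Final answer: 15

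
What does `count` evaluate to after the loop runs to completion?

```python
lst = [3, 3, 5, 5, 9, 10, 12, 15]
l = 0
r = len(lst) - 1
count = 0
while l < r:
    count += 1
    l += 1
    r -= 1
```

Let's trace through this code step by step.

Initialize: lst = [3, 3, 5, 5, 9, 10, 12, 15]
Initialize: l = 0
Initialize: r = 7
Initialize: count = 0
Entering loop: while l < r:
After iteration 1: l = 1, r = 6, count = 1
After iteration 2: l = 2, r = 5, count = 2
After iteration 3: l = 3, r = 4, count = 3
After iteration 4: l = 4, r = 3, count = 4
Loop ends.

Final answer: 4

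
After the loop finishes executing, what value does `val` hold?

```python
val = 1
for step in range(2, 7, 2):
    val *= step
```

Let's trace through this code step by step.

Initialize: val = 1
Entering loop: for step in range(2, 7, 2):
After iteration 1: step = 2, val = 2
After iteration 2: step = 4, val = 8
After iteration 3: step = 6, val = 48
Loop ends.

Final answer: 48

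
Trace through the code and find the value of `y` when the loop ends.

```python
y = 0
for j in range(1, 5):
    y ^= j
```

Let's trace through this code step by step.

Initialize: y = 0
Entering loop: for j in range(1, 5):
After iteration 1: j = 1, y = 1
After iteration 2: j = 2, y = 3
After iteration 3: j = 3, y = 0
After iteration 4: j = 4, y = 4
Loop ends.

Final answer: 4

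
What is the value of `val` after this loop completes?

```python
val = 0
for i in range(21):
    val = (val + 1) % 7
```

Let's trace through this code step by step.

Initialize: val = 0
Entering loop: for i in range(21):
After iteration 1: i = 0, val = 1
After iteration 2: i = 1, val = 2
After iteration 3: i = 2, val = 3
After iteration 4: i = 3, val = 4
After iteration 5: i = 4, val = 5
After iteration 6: i = 5, val = 6
After iteration 7: i = 6, val = 0
After iteration 8: i = 7, val = 1
After iteration 9: i = 8, val = 2
After iteration 10: i = 9, val = 3
After iteration 11: i = 10, val = 4
After iteration 12: i = 11, val = 5
After iteration 13: i = 12, val = 6
After iteration 14: i = 13, val = 0
After iteration 15: i = 14, val = 1
After iteration 16: i = 15, val = 2
After iteration 17: i = 16, val = 3
After iteration 18: i = 17, val = 4
After iteration 19: i = 18, val = 5
After iteration 20: i = 19, val = 6
After iteration 21: i = 20, val = 0
Loop ends.

Final answer: 0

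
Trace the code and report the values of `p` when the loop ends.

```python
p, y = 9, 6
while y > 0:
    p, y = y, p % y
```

Let's trace through this code step by step.

Initialize: p = 9
Initialize: y = 6
Entering loop: while y > 0:
After iteration 1: p = 6, y = 3
After iteration 2: p = 3, y = 0
Loop ends.

Final answer: 3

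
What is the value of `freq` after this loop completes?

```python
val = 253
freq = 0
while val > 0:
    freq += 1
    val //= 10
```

Let's trace through this code step by step.

Initialize: val = 253
Initialize: freq = 0
Entering loop: while val > 0:
After iteration 1: val = 25, freq = 1
After iteration 2: val = 2, freq = 2
After iteration 3: val = 0, freq = 3
Loop ends.

Final answer: 3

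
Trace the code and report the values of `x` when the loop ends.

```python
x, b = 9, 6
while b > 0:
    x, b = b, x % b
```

Let's trace through this code step by step.

Initialize: x = 9
Initialize: b = 6
Entering loop: while b > 0:
After iteration 1: x = 6, b = 3
After iteration 2: x = 3, b = 0
Loop ends.

Final answer: 3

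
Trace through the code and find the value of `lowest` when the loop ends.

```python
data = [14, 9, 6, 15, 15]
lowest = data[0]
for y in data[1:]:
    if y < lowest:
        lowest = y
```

Let's trace through this code step by step.

Initialize: data = [14, 9, 6, 15, 15]
Initialize: lowest = 14
Entering loop: for y in data[1:]:
After iteration 1: y = 9, lowest = 9
After iteration 2: y = 6, lowest = 6
After iteration 3: y = 15, lowest = 6
After iteration 4: y = 15, lowest = 6
Loop ends.

Final answer: 6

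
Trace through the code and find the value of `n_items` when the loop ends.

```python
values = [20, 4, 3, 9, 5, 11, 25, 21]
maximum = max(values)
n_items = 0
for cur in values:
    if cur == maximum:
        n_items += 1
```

Let's trace through this code step by step.

Initialize: values = [20, 4, 3, 9, 5, 11, 25, 21]
Initialize: maximum = 25
Initialize: n_items = 0
Entering loop: for cur in values:
After iteration 1: cur = 20, n_items = 0
After iteration 2: cur = 4, n_items = 0
After iteration 3: cur = 3, n_items = 0
After iteration 4: cur = 9, n_items = 0
After iteration 5: cur = 5, n_items = 0
After iteration 6: cur = 11, n_items = 0
After iteration 7: cur = 25, n_items = 1
After iteration 8: cur = 21, n_items = 1
Loop ends.

Final answer: 1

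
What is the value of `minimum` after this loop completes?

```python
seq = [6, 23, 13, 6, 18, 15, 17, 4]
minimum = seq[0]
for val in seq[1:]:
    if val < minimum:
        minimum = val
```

Let's trace through this code step by step.

Initialize: seq = [6, 23, 13, 6, 18, 15, 17, 4]
Initialize: minimum = 6
Entering loop: for val in seq[1:]:
After iteration 1: val = 23, minimum = 6
After iteration 2: val = 13, minimum = 6
After iteration 3: val = 6, minimum = 6
After iteration 4: val = 18, minimum = 6
After iteration 5: val = 15, minimum = 6
After iteration 6: val = 17, minimum = 6
After iteration 7: val = 4, minimum = 4
Loop ends.

Final answer: 4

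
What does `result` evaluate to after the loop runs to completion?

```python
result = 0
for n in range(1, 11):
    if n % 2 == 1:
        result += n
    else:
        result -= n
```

Let's trace through this code step by step.

Initialize: result = 0
Entering loop: for n in range(1, 11):
After iteration 1: n = 1, result = 1
After iteration 2: n = 2, result = -1
After iteration 3: n = 3, result = 2
After iteration 4: n = 4, result = -2
After iteration 5: n = 5, result = 3
After iteration 6: n = 6, result = -3
After iteration 7: n = 7, result = 4
After iteration 8: n = 8, result = -4
After iteration 9: n = 9, result = 5
After iteration 10: n = 10, result = -5
Loop ends.

Final answer: -5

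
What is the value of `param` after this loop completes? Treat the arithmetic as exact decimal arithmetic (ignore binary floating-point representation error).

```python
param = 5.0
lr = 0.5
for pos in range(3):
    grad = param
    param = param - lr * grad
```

Let's trace through this code step by step.

Initialize: param = 5.0
Initialize: lr = 0.5
Entering loop: for pos in range(3):
After iteration 1: pos = 0, param = 2.5, grad = 5.0
After iteration 2: pos = 1, param = 1.25, grad = 2.5
After iteration 3: pos = 2, param = 0.625, grad = 1.25
Loop ends.

Final answer: 0.625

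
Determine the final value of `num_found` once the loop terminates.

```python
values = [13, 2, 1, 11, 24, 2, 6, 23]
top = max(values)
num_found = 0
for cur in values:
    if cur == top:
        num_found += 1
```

Let's trace through this code step by step.

Initialize: values = [13, 2, 1, 11, 24, 2, 6, 23]
Initialize: top = 24
Initialize: num_found = 0
Entering loop: for cur in values:
After iteration 1: cur = 13, num_found = 0
After iteration 2: cur = 2, num_found = 0
After iteration 3: cur = 1, num_found = 0
After iteration 4: cur = 11, num_found = 0
After iteration 5: cur = 24, num_found = 1
After iteration 6: cur = 2, num_found = 1
After iteration 7: cur = 6, num_found = 1
After iteration 8: cur = 23, num_found = 1
Loop ends.

Final answer: 1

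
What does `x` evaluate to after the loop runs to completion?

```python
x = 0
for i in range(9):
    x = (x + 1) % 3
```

Let's trace through this code step by step.

Initialize: x = 0
Entering loop: for i in range(9):
After iteration 1: i = 0, x = 1
After iteration 2: i = 1, x = 2
After iteration 3: i = 2, x = 0
After iteration 4: i = 3, x = 1
After iteration 5: i = 4, x = 2
After iteration 6: i = 5, x = 0
After iteration 7: i = 6, x = 1
After iteration 8: i = 7, x = 2
After iteration 9: i = 8, x = 0
Loop ends.

Final answer: 0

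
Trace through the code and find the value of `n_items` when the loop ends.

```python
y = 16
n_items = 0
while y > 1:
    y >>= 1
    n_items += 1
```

Let's trace through this code step by step.

Initialize: y = 16
Initialize: n_items = 0
Entering loop: while y > 1:
After iteration 1: y = 8, n_items = 1
After iteration 2: y = 4, n_items = 2
After iteration 3: y = 2, n_items = 3
After iteration 4: y = 1, n_items = 4
Loop ends.

Final answer: 4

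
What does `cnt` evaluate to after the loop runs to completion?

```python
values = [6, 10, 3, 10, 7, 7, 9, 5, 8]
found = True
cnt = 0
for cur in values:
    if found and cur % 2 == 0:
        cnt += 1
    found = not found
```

Let's trace through this code step by step.

Initialize: values = [6, 10, 3, 10, 7, 7, 9, 5, 8]
Initialize: found = True
Initialize: cnt = 0
Entering loop: for cur in values:
After iteration 1: cur = 6, found = False, cnt = 1
After iteration 2: cur = 10, found = True, cnt = 1
After iteration 3: cur = 3, found = False, cnt = 1
After iteration 4: cur = 10, found = True, cnt = 1
After iteration 5: cur = 7, found = False, cnt = 1
After iteration 6: cur = 7, found = True, cnt = 1
After iteration 7: cur = 9, found = False, cnt = 1
After iteration 8: cur = 5, found = True, cnt = 1
After iteration 9: cur = 8, found = False, cnt = 2
Loop ends.

Final answer: 2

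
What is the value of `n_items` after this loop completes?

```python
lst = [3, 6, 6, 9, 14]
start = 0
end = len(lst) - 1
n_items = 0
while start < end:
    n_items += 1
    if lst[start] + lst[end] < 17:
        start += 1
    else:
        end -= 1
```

Let's trace through this code step by step.

Initialize: lst = [3, 6, 6, 9, 14]
Initialize: start = 0
Initialize: end = 4
Initialize: n_items = 0
Entering loop: while start < end:
After iteration 1: start = 0, end = 3, n_items = 1
After iteration 2: start = 1, end = 3, n_items = 2
After iteration 3: start = 2, end = 3, n_items = 3
After iteration 4: start = 3, end = 3, n_items = 4
Loop ends.

Final answer: 4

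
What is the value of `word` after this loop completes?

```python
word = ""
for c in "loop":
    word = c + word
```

Let's trace through this code step by step.

Initialize: word = ''
Entering loop: for c in "loop":
After iteration 1: c = 'l', word = 'l'
After iteration 2: c = 'o', word = 'ol'
After iteration 3: c = 'o', word = 'ool'
After iteration 4: c = 'p', word = 'pool'
Loop ends.

Final answer: 'pool'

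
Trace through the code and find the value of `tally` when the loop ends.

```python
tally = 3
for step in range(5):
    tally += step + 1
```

Let's trace through this code step by step.

Initialize: tally = 3
Entering loop: for step in range(5):
After iteration 1: step = 0, tally = 4
After iteration 2: step = 1, tally = 6
After iteration 3: step = 2, tally = 9
After iteration 4: step = 3, tally = 13
After iteration 5: step = 4, tally = 18
Loop ends.

Final answer: 18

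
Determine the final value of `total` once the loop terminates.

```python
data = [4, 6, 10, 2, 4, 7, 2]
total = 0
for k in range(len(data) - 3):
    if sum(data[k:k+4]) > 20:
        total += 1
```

Let's trace through this code step by step.

Initialize: data = [4, 6, 10, 2, 4, 7, 2]
Initialize: total = 0
Entering loop: for k in range(len(data) - 3):
After iteration 1: k = 0, total = 1
After iteration 2: k = 1, total = 2
After iteration 3: k = 2, total = 3
After iteration 4: k = 3, total = 3
Loop ends.

Final answer: 3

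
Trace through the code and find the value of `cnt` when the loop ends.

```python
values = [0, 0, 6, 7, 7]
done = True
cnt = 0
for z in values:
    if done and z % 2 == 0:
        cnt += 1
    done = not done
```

Let's trace through this code step by step.

Initialize: values = [0, 0, 6, 7, 7]
Initialize: done = True
Initialize: cnt = 0
Entering loop: for z in values:
After iteration 1: z = 0, done = False, cnt = 1
After iteration 2: z = 0, done = True, cnt = 1
After iteration 3: z = 6, done = False, cnt = 2
After iteration 4: z = 7, done = True, cnt = 2
After iteration 5: z = 7, done = False, cnt = 2
Loop ends.

Final answer: 2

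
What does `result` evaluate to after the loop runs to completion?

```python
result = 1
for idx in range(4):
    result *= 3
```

Let's trace through this code step by step.

Initialize: result = 1
Entering loop: for idx in range(4):
After iteration 1: idx = 0, result = 3
After iteration 2: idx = 1, result = 9
After iteration 3: idx = 2, result = 27
After iteration 4: idx = 3, result = 81
Loop ends.

Final answer: 81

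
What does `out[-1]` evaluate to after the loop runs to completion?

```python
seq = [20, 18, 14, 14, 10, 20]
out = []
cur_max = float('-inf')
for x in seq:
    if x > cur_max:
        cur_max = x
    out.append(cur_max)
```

Let's trace through this code step by step.

Initialize: seq = [20, 18, 14, 14, 10, 20]
Initialize: out = []
Initialize: cur_max = -inf
Entering loop: for x in seq:
After iteration 1: x = 20, out = [20], cur_max = 20
After iteration 2: x = 18, out = [20, 20], cur_max = 20
After iteration 3: x = 14, out = [20, 20, 20], cur_max = 20
After iteration 4: x = 14, out = [20, 20, 20, 20], cur_max = 20
After iteration 5: x = 10, out = [20, 20, 20, 20, 20], cur_max = 20
After iteration 6: x = 20, out = [20, 20, 20, 20, 20, 20], cur_max = 20
Loop ends.
out[-1] = 20

Final answer: 20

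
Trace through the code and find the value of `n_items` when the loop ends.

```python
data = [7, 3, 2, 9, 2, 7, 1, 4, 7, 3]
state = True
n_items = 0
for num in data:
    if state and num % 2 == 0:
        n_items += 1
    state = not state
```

Let's trace through this code step by step.

Initialize: data = [7, 3, 2, 9, 2, 7, 1, 4, 7, 3]
Initialize: state = True
Initialize: n_items = 0
Entering loop: for num in data:
After iteration 1: num = 7, state = False, n_items = 0
After iteration 2: num = 3, state = True, n_items = 0
After iteration 3: num = 2, state = False, n_items = 1
After iteration 4: num = 9, state = True, n_items = 1
After iteration 5: num = 2, state = False, n_items = 2
After iteration 6: num = 7, state = True, n_items = 2
After iteration 7: num = 1, state = False, n_items = 2
After iteration 8: num = 4, state = True, n_items = 2
After iteration 9: num = 7, state = False, n_items = 2
After iteration 10: num = 3, state = True, n_items = 2
Loop ends.

Final answer: 2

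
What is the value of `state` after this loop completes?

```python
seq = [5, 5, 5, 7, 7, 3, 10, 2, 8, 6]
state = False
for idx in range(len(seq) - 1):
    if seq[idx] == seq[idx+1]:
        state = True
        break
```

Let's trace through this code step by step.

Initialize: seq = [5, 5, 5, 7, 7, 3, 10, 2, 8, 6]
Initialize: state = False
Entering loop: for idx in range(len(seq) - 1):
After iteration 1: idx = 0, state = True
Loop ends.

Final answer: True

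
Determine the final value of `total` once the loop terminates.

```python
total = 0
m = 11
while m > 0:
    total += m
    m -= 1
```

Let's trace through this code step by step.

Initialize: total = 0
Initialize: m = 11
Entering loop: while m > 0:
After iteration 1: total = 11, m = 10
After iteration 2: total = 21, m = 9
After iteration 3: total = 30, m = 8
After iteration 4: total = 38, m = 7
After iteration 5: total = 45, m = 6
After iteration 6: total = 51, m = 5
After iteration 7: total = 56, m = 4
After iteration 8: total = 60, m = 3
After iteration 9: total = 63, m = 2
After iteration 10: total = 65, m = 1
After iteration 11: total = 66, m = 0
Loop ends.

Final answer: 66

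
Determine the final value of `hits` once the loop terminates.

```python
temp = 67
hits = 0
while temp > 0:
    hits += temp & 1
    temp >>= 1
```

Let's trace through this code step by step.

Initialize: temp = 67
Initialize: hits = 0
Entering loop: while temp > 0:
After iteration 1: temp = 33, hits = 1
After iteration 2: temp = 16, hits = 2
After iteration 3: temp = 8, hits = 2
After iteration 4: temp = 4, hits = 2
After iteration 5: temp = 2, hits = 2
After iteration 6: temp = 1, hits = 2
After iteration 7: temp = 0, hits = 3
Loop ends.

Final answer: 3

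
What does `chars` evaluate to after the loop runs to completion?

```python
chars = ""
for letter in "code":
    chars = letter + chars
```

Let's trace through this code step by step.

Initialize: chars = ''
Entering loop: for letter in "code":
After iteration 1: letter = 'c', chars = 'c'
After iteration 2: letter = 'o', chars = 'oc'
After iteration 3: letter = 'd', chars = 'doc'
After iteration 4: letter = 'e', chars = 'edoc'
Loop ends.

Final answer: 'edoc'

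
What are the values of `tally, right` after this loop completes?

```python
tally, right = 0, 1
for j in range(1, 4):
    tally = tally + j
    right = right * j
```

Let's trace through this code step by step.

Initialize: tally = 0
Initialize: right = 1
Entering loop: for j in range(1, 4):
After iteration 1: j = 1, tally = 1, right = 1
After iteration 2: j = 2, tally = 3, right = 2
After iteration 3: j = 3, tally = 6, right = 6
Loop ends.

Final answer: 6, 6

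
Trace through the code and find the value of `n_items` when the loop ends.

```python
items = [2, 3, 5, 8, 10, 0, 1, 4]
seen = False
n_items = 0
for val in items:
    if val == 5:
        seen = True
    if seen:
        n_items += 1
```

Let's trace through this code step by step.

Initialize: items = [2, 3, 5, 8, 10, 0, 1, 4]
Initialize: seen = False
Initialize: n_items = 0
Entering loop: for val in items:
After iteration 1: val = 2, seen = False, n_items = 0
After iteration 2: val = 3, seen = False, n_items = 0
After iteration 3: val = 5, seen = True, n_items = 1
After iteration 4: val = 8, seen = True, n_items = 2
After iteration 5: val = 10, seen = True, n_items = 3
After iteration 6: val = 0, seen = True, n_items = 4
After iteration 7: val = 1, seen = True, n_items = 5
After iteration 8: val = 4, seen = True, n_items = 6
Loop ends.

Final answer: 6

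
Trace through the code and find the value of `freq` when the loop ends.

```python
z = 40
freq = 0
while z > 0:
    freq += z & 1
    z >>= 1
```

Let's trace through this code step by step.

Initialize: z = 40
Initialize: freq = 0
Entering loop: while z > 0:
After iteration 1: z = 20, freq = 0
After iteration 2: z = 10, freq = 0
After iteration 3: z = 5, freq = 0
After iteration 4: z = 2, freq = 1
After iteration 5: z = 1, freq = 1
After iteration 6: z = 0, freq = 2
Loop ends.

Final answer: 2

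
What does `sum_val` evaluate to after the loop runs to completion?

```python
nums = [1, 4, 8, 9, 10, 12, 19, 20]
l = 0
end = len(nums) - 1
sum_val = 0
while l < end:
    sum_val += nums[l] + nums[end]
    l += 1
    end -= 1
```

Let's trace through this code step by step.

Initialize: nums = [1, 4, 8, 9, 10, 12, 19, 20]
Initialize: l = 0
Initialize: end = 7
Initialize: sum_val = 0
Entering loop: while l < end:
After iteration 1: l = 1, end = 6, sum_val = 21
After iteration 2: l = 2, end = 5, sum_val = 44
After iteration 3: l = 3, end = 4, sum_val = 64
After iteration 4: l = 4, end = 3, sum_val = 83
Loop ends.

Final answer: 83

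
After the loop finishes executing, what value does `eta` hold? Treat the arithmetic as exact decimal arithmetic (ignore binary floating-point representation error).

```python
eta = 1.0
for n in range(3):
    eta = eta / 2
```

Let's trace through this code step by step.

Initialize: eta = 1.0
Entering loop: for n in range(3):
After iteration 1: n = 0, eta = 0.5
After iteration 2: n = 1, eta = 0.25
After iteration 3: n = 2, eta = 0.125
Loop ends.

Final answer: 0.125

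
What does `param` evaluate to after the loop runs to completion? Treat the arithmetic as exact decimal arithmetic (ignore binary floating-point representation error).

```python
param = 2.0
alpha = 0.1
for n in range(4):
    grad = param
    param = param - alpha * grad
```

Let's trace through this code step by step.

Initialize: param = 2.0
Initialize: alpha = 0.1
Entering loop: for n in range(4):
After iteration 1: n = 0, param = 1.8, grad = 2.0
After iteration 2: n = 1, param = 1.62, grad = 1.8
After iteration 3: n = 2, param = 1.458, grad = 1.62
After iteration 4: n = 3, param = 1.3122, grad = 1.458
Loop ends.

Final answer: 1.3122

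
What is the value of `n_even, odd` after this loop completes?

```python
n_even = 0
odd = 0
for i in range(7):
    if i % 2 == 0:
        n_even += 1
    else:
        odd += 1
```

Let's trace through this code step by step.

Initialize: n_even = 0
Initialize: odd = 0
Entering loop: for i in range(7):
After iteration 1: i = 0, n_even = 1, odd = 0
After iteration 2: i = 1, n_even = 1, odd = 1
After iteration 3: i = 2, n_even = 2, odd = 1
After iteration 4: i = 3, n_even = 2, odd = 2
After iteration 5: i = 4, n_even = 3, odd = 2
After iteration 6: i = 5, n_even = 3, odd = 3
After iteration 7: i = 6, n_even = 4, odd = 3
Loop ends.

Final answer: 4, 3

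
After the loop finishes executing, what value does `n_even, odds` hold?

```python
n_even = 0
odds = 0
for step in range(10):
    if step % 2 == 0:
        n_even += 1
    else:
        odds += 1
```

Let's trace through this code step by step.

Initialize: n_even = 0
Initialize: odds = 0
Entering loop: for step in range(10):
After iteration 1: step = 0, n_even = 1, odds = 0
After iteration 2: step = 1, n_even = 1, odds = 1
After iteration 3: step = 2, n_even = 2, odds = 1
After iteration 4: step = 3, n_even = 2, odds = 2
After iteration 5: step = 4, n_even = 3, odds = 2
After iteration 6: step = 5, n_even = 3, odds = 3
After iteration 7: step = 6, n_even = 4, odds = 3
After iteration 8: step = 7, n_even = 4, odds = 4
After iteration 9: step = 8, n_even = 5, odds = 4
After iteration 10: step = 9, n_even = 5, odds = 5
Loop ends.

Final answer: 5, 5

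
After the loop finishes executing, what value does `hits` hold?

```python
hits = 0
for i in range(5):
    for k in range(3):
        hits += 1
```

Let's trace through this code step by step.

Initialize: hits = 0
Entering loop: for i in range(5):
After iteration 1: i = 0, hits = 3
After iteration 2: i = 1, hits = 6
After iteration 3: i = 2, hits = 9
After iteration 4: i = 3, hits = 12
After iteration 5: i = 4, hits = 15
Loop ends.

Final answer: 15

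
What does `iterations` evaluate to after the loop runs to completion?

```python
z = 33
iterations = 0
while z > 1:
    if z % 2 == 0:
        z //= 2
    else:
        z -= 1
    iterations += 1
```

Let's trace through this code step by step.

Initialize: z = 33
Initialize: iterations = 0
Entering loop: while z > 1:
After iteration 1: z = 32, iterations = 1
After iteration 2: z = 16, iterations = 2
After iteration 3: z = 8, iterations = 3
After iteration 4: z = 4, iterations = 4
After iteration 5: z = 2, iterations = 5
After iteration 6: z = 1, iterations = 6
Loop ends.

Final answer: 6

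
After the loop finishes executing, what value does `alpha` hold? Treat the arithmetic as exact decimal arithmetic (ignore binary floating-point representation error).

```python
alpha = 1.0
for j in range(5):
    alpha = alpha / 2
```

Let's trace through this code step by step.

Initialize: alpha = 1.0
Entering loop: for j in range(5):
After iteration 1: j = 0, alpha = 0.5
After iteration 2: j = 1, alpha = 0.25
After iteration 3: j = 2, alpha = 0.125
After iteration 4: j = 3, alpha = 0.0625
After iteration 5: j = 4, alpha = 0.03125
Loop ends.

Final answer: 0.03125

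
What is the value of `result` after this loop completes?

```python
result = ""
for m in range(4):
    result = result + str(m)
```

Let's trace through this code step by step.

Initialize: result = ''
Entering loop: for m in range(4):
After iteration 1: m = 0, result = '0'
After iteration 2: m = 1, result = '01'
After iteration 3: m = 2, result = '012'
After iteration 4: m = 3, result = '0123'
Loop ends.

Final answer: '0123'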